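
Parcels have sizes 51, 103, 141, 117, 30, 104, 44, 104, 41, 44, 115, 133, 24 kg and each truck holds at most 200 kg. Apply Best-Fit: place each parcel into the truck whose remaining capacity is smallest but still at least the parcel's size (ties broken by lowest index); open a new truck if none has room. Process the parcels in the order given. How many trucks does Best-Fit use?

truck 1: place 51 kg, 149 kg left
truck 1: place 103 kg, 46 kg left
truck 2: place 141 kg, 59 kg left
truck 3: place 117 kg, 83 kg left
truck 1: place 30 kg, 16 kg left
truck 4: place 104 kg, 96 kg left
truck 2: place 44 kg, 15 kg left
truck 5: place 104 kg, 96 kg left
truck 3: place 41 kg, 42 kg left
truck 4: place 44 kg, 52 kg left
truck 6: place 115 kg, 85 kg left
truck 7: place 133 kg, 67 kg left
truck 3: place 24 kg, 18 kg left

7 trucks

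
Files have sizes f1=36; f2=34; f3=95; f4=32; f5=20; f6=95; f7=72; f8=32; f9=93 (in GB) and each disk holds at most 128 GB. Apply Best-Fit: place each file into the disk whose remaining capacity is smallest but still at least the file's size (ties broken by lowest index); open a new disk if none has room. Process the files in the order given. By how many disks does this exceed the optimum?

Best-Fit: [36,34,20] [95,32] [95,32] [72] [93] → 5 disks.
Total size 509 GB; any packing needs at least ⌈509/128⌉ = 4 disks.
An optimal packing achieves that bound: [95,32] [95,32] [93,34] [72,36,20] → 4 disks.
Excess: 5 − 4 = 1.

1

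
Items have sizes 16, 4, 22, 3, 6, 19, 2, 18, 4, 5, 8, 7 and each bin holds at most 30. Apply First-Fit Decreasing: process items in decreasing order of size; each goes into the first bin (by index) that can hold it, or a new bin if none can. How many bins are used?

Sorted descending: 22, 19, 18, 16, 8, 7, 6, 5, 4, 4, 3, 2.
bin 1: place 22, 8 left
bin 2: place 19, 11 left
bin 3: place 18, 12 left
bin 4: place 16, 14 left
bin 1: place 8, 0 left
bin 2: place 7, 4 left
bin 3: place 6, 6 left
bin 3: place 5, 1 left
bin 2: place 4, 0 left
bin 4: place 4, 10 left
bin 4: place 3, 7 left
bin 4: place 2, 5 left
Final bins: [22,8] [19,7,4] [18,6,5] [16,4,3,2].

4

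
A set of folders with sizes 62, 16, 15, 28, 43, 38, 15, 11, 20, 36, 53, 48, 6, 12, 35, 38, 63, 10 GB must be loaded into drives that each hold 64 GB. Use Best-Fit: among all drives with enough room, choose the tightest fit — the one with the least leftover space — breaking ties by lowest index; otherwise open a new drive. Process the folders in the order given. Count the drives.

10

Put 62 GB in drive 1; 2 GB remain.
Put 16 GB in drive 2; 48 GB remain.
Put 15 GB in drive 2; 33 GB remain.
Put 28 GB in drive 2; 5 GB remain.
Put 43 GB in drive 3; 21 GB remain.
Put 38 GB in drive 4; 26 GB remain.
Put 15 GB in drive 3; 6 GB remain.
Put 11 GB in drive 4; 15 GB remain.
Put 20 GB in drive 5; 44 GB remain.
Put 36 GB in drive 5; 8 GB remain.
Put 53 GB in drive 6; 11 GB remain.
Put 48 GB in drive 7; 16 GB remain.
Put 6 GB in drive 3; 0 GB remain.
Put 12 GB in drive 4; 3 GB remain.
Put 35 GB in drive 8; 29 GB remain.
Put 38 GB in drive 9; 26 GB remain.
Put 63 GB in drive 10; 1 GB remain.
Put 10 GB in drive 6; 1 GB remain.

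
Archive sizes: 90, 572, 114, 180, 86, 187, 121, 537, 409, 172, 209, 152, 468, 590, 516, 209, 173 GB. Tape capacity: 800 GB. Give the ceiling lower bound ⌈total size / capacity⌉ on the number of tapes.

6 tapes

Total size = 90 + 572 + 114 + 180 + 86 + 187 + 121 + 537 + 409 + 172 + 209 + 152 + 468 + 590 + 516 + 209 + 173 = 4785 GB.
⌈4785 / 800⌉ = 6.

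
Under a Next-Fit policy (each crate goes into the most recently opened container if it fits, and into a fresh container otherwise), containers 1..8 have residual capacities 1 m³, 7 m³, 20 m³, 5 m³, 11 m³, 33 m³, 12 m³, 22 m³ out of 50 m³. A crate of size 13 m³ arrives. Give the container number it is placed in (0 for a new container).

Next-Fit only looks at container 8, which has 22 m³ free.
13 m³ fits there.

8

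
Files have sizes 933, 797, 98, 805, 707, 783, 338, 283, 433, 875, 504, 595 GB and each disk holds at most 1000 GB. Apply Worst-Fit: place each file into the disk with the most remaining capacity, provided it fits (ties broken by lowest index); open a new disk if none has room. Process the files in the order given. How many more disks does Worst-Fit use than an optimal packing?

Worst-Fit: [933] [797,98] [805] [707] [783] [338,283] [433,504] [875] [595] → 9 disks.
Total size 7151 GB; any packing needs at least ⌈7151/1000⌉ = 8 disks.
An optimal packing achieves that bound: [933] [875,98] [805] [797] [783] [707,283] [595,338] [504,433] → 8 disks.
Excess: 9 − 8 = 1.

1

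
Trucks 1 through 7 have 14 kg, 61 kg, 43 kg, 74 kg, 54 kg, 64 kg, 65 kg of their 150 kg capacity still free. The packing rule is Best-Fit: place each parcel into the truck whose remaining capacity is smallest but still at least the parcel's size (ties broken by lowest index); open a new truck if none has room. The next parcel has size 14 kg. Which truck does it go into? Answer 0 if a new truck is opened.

Trucks with room: truck 1 (14 kg), truck 2 (61 kg), truck 3 (43 kg), truck 4 (74 kg), truck 5 (54 kg), truck 6 (64 kg), truck 7 (65 kg).
Tightest fit is truck 1 with 14 kg free.

1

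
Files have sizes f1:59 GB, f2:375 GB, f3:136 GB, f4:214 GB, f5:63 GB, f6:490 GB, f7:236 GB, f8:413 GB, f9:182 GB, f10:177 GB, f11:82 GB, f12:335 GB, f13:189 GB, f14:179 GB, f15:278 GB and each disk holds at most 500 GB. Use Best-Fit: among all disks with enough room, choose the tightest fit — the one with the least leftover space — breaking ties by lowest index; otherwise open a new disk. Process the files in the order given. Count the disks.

8

Put f1 (59 GB) in disk 1; 441 GB remain.
Put f2 (375 GB) in disk 1; 66 GB remain.
Put f3 (136 GB) in disk 2; 364 GB remain.
Put f4 (214 GB) in disk 2; 150 GB remain.
Put f5 (63 GB) in disk 1; 3 GB remain.
Put f6 (490 GB) in disk 3; 10 GB remain.
Put f7 (236 GB) in disk 4; 264 GB remain.
Put f8 (413 GB) in disk 5; 87 GB remain.
Put f9 (182 GB) in disk 4; 82 GB remain.
Put f10 (177 GB) in disk 6; 323 GB remain.
Put f11 (82 GB) in disk 4; 0 GB remain.
Put f12 (335 GB) in disk 7; 165 GB remain.
Put f13 (189 GB) in disk 6; 134 GB remain.
Put f14 (179 GB) in disk 8; 321 GB remain.
Put f15 (278 GB) in disk 8; 43 GB remain.
Final disks: [59,375,63] [136,214] [490] [236,182,82] [413] [177,189] [335] [179,278].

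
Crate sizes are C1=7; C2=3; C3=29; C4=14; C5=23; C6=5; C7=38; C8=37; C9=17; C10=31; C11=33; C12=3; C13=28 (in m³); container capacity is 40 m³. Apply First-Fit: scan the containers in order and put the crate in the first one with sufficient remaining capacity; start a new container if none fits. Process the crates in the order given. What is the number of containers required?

C1 (7 m³) → container 1 (remaining 33 m³)
C2 (3 m³) → container 1 (remaining 30 m³)
C3 (29 m³) → container 1 (remaining 1 m³)
C4 (14 m³) → container 2 (remaining 26 m³)
C5 (23 m³) → container 2 (remaining 3 m³)
C6 (5 m³) → container 3 (remaining 35 m³)
C7 (38 m³) → container 4 (remaining 2 m³)
C8 (37 m³) → container 5 (remaining 3 m³)
C9 (17 m³) → container 3 (remaining 18 m³)
C10 (31 m³) → container 6 (remaining 9 m³)
C11 (33 m³) → container 7 (remaining 7 m³)
C12 (3 m³) → container 2 (remaining 0 m³)
C13 (28 m³) → container 8 (remaining 12 m³)

8 containers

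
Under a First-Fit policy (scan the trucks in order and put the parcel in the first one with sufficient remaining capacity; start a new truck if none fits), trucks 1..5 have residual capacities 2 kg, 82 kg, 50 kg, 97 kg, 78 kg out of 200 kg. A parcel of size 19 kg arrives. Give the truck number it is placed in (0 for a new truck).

Trucks with room: truck 2 (82 kg), truck 3 (50 kg), truck 4 (97 kg), truck 5 (78 kg).
The first with room is truck 2.

2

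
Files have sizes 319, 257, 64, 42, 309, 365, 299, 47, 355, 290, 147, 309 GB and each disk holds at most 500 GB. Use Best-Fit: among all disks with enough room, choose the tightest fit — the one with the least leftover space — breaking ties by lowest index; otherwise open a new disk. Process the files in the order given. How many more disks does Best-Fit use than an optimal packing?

0

Best-Fit: [319,64,42,47] [257] [309,147] [365] [299] [355] [290] [309] → 8 disks.
8 files exceed 250 GB (half the capacity), and no two of those can share a disk, so at least 8 disks are needed.
So 8 is already optimal.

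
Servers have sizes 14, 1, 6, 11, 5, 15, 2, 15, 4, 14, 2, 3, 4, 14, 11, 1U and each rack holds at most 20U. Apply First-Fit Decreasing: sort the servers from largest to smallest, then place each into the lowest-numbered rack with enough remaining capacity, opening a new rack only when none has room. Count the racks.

Sorted descending: 15, 15, 14, 14, 14, 11, 11, 6, 5, 4, 4, 3, 2, 2, 1, 1.
Put 15U in rack 1; 5U remain.
Put 15U in rack 2; 5U remain.
Put 14U in rack 3; 6U remain.
Put 14U in rack 4; 6U remain.
Put 14U in rack 5; 6U remain.
Put 11U in rack 6; 9U remain.
Put 11U in rack 7; 9U remain.
Put 6U in rack 3; 0U remain.
Put 5U in rack 1; 0U remain.
Put 4U in rack 2; 1U remain.
Put 4U in rack 4; 2U remain.
Put 3U in rack 5; 3U remain.
Put 2U in rack 4; 0U remain.
Put 2U in rack 5; 1U remain.
Put 1U in rack 2; 0U remain.
Put 1U in rack 5; 0U remain.
Final racks: [15,5] [15,4,1] [14,6] [14,4,2] [14,3,2,1] [11] [11].

7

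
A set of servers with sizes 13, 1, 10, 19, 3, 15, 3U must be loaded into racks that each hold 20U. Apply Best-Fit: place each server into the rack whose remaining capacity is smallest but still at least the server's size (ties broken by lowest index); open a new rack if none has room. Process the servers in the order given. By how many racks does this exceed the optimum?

0

Best-Fit: [13,1,3,3] [10] [19] [15] → 4 racks.
Total size 64U; any packing needs at least ⌈64/20⌉ = 4 racks.
So 4 is already optimal.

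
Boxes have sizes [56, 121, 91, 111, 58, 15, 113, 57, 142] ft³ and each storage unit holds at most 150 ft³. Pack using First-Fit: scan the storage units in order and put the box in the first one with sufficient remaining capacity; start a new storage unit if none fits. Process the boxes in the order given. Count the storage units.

Put 56 ft³ in storage unit 1; 94 ft³ remain.
Put 121 ft³ in storage unit 2; 29 ft³ remain.
Put 91 ft³ in storage unit 1; 3 ft³ remain.
Put 111 ft³ in storage unit 3; 39 ft³ remain.
Put 58 ft³ in storage unit 4; 92 ft³ remain.
Put 15 ft³ in storage unit 2; 14 ft³ remain.
Put 113 ft³ in storage unit 5; 37 ft³ remain.
Put 57 ft³ in storage unit 4; 35 ft³ remain.
Put 142 ft³ in storage unit 6; 8 ft³ remain.

6 storage units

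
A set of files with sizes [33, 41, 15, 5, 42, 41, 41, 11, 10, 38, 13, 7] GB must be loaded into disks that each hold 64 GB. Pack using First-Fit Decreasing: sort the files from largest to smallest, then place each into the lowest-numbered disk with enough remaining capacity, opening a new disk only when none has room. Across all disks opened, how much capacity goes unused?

Sorted descending: 42, 41, 41, 41, 38, 33, 15, 13, 11, 10, 7, 5.
disk 1: place 42 GB, 22 GB left
disk 2: place 41 GB, 23 GB left
disk 3: place 41 GB, 23 GB left
disk 4: place 41 GB, 23 GB left
disk 5: place 38 GB, 26 GB left
disk 6: place 33 GB, 31 GB left
disk 1: place 15 GB, 7 GB left
disk 2: place 13 GB, 10 GB left
disk 3: place 11 GB, 12 GB left
disk 2: place 10 GB, 0 GB left
disk 1: place 7 GB, 0 GB left
disk 3: place 5 GB, 7 GB left
6 disks × 64 GB = 384 GB; used 297 GB; unused 87 GB.

87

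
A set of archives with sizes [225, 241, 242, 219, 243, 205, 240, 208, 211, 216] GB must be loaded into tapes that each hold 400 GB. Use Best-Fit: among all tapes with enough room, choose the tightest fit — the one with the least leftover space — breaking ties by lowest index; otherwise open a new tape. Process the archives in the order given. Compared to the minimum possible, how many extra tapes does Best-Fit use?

Best-Fit: [225] [241] [242] [219] [243] [205] [240] [208] [211] [216] → 10 tapes.
10 archives exceed 200 GB (half the capacity), and no two of those can share a tape, so at least 10 tapes are needed.
So 10 is already optimal.

0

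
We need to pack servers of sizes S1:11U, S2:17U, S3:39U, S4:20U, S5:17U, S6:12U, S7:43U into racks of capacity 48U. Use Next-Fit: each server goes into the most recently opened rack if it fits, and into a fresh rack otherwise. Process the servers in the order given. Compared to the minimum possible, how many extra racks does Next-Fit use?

Next-Fit: [11,17] [39] [20,17] [12] [43] → 5 racks.
Total size 159U; any packing needs at least ⌈159/48⌉ = 4 racks.
An optimal packing achieves that bound: [43] [39] [20,17,11] [17,12] → 4 racks.
Excess: 5 − 4 = 1.

1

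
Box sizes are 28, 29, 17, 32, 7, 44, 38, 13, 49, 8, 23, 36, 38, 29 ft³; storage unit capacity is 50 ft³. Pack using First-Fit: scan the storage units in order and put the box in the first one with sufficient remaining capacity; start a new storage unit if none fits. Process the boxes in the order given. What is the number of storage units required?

28 ft³ → storage unit 1 (remaining 22 ft³)
29 ft³ → storage unit 2 (remaining 21 ft³)
17 ft³ → storage unit 1 (remaining 5 ft³)
32 ft³ → storage unit 3 (remaining 18 ft³)
7 ft³ → storage unit 2 (remaining 14 ft³)
44 ft³ → storage unit 4 (remaining 6 ft³)
38 ft³ → storage unit 5 (remaining 12 ft³)
13 ft³ → storage unit 2 (remaining 1 ft³)
49 ft³ → storage unit 6 (remaining 1 ft³)
8 ft³ → storage unit 3 (remaining 10 ft³)
23 ft³ → storage unit 7 (remaining 27 ft³)
36 ft³ → storage unit 8 (remaining 14 ft³)
38 ft³ → storage unit 9 (remaining 12 ft³)
29 ft³ → storage unit 10 (remaining 21 ft³)

10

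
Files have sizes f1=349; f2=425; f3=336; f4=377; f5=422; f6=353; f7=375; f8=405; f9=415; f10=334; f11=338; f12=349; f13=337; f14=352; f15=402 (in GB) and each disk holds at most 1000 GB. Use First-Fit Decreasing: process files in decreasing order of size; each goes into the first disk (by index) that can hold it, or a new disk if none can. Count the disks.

Sorted descending: 425, 422, 415, 405, 402, 377, 375, 353, 352, 349, 349, 338, 337, 336, 334.
Put 425 GB in disk 1; 575 GB remain.
Put 422 GB in disk 1; 153 GB remain.
Put 415 GB in disk 2; 585 GB remain.
Put 405 GB in disk 2; 180 GB remain.
Put 402 GB in disk 3; 598 GB remain.
Put 377 GB in disk 3; 221 GB remain.
Put 375 GB in disk 4; 625 GB remain.
Put 353 GB in disk 4; 272 GB remain.
Put 352 GB in disk 5; 648 GB remain.
Put 349 GB in disk 5; 299 GB remain.
Put 349 GB in disk 6; 651 GB remain.
Put 338 GB in disk 6; 313 GB remain.
Put 337 GB in disk 7; 663 GB remain.
Put 336 GB in disk 7; 327 GB remain.
Put 334 GB in disk 8; 666 GB remain.
Final disks: [425,422] [415,405] [402,377] [375,353] [352,349] [349,338] [337,336] [334].

8 disks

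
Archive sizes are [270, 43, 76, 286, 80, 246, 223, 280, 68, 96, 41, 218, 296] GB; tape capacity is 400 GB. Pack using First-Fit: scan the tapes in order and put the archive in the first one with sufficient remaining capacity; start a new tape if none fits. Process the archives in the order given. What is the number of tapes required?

7

tape 1: place 270 GB, 130 GB left
tape 1: place 43 GB, 87 GB left
tape 1: place 76 GB, 11 GB left
tape 2: place 286 GB, 114 GB left
tape 2: place 80 GB, 34 GB left
tape 3: place 246 GB, 154 GB left
tape 4: place 223 GB, 177 GB left
tape 5: place 280 GB, 120 GB left
tape 3: place 68 GB, 86 GB left
tape 4: place 96 GB, 81 GB left
tape 3: place 41 GB, 45 GB left
tape 6: place 218 GB, 182 GB left
tape 7: place 296 GB, 104 GB left
Final tapes: [270,43,76] [286,80] [246,68,41] [223,96] [280] [218] [296].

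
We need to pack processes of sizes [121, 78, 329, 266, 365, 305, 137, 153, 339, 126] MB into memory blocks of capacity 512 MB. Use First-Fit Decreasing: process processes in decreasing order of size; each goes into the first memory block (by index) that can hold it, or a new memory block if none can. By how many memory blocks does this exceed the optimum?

First-Fit Decreasing: [365,137] [339,153] [329,126] [305,121,78] [266] → 5 memory blocks.
Total size 2219 MB; any packing needs at least ⌈2219/512⌉ = 5 memory blocks.
So 5 is already optimal.

0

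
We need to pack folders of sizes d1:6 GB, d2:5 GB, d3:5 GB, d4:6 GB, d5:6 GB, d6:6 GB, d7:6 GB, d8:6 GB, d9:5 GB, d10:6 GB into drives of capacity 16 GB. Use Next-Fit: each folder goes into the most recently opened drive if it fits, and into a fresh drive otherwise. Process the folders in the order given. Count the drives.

5

drive 1: place d1 (6 GB), 10 GB left
drive 1: place d2 (5 GB), 5 GB left
drive 1: place d3 (5 GB), 0 GB left
drive 2: place d4 (6 GB), 10 GB left
drive 2: place d5 (6 GB), 4 GB left
drive 3: place d6 (6 GB), 10 GB left
drive 3: place d7 (6 GB), 4 GB left
drive 4: place d8 (6 GB), 10 GB left
drive 4: place d9 (5 GB), 5 GB left
drive 5: place d10 (6 GB), 10 GB left
Final drives: [6,5,5] [6,6] [6,6] [6,5] [6].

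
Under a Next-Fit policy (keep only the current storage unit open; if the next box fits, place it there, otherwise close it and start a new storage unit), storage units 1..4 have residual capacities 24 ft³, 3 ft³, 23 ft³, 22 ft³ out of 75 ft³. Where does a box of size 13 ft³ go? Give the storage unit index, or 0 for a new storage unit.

4

Next-Fit only looks at storage unit 4, which has 22 ft³ free.
13 ft³ fits there.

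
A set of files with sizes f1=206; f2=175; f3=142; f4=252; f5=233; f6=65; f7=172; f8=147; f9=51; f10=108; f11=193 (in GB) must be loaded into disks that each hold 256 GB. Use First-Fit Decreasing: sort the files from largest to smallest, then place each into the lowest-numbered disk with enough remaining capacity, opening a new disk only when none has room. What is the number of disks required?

8 disks

Sorted descending: 252, 233, 206, 193, 175, 172, 147, 142, 108, 65, 51.
Put 252 GB in disk 1; 4 GB remain.
Put 233 GB in disk 2; 23 GB remain.
Put 206 GB in disk 3; 50 GB remain.
Put 193 GB in disk 4; 63 GB remain.
Put 175 GB in disk 5; 81 GB remain.
Put 172 GB in disk 6; 84 GB remain.
Put 147 GB in disk 7; 109 GB remain.
Put 142 GB in disk 8; 114 GB remain.
Put 108 GB in disk 7; 1 GB remain.
Put 65 GB in disk 5; 16 GB remain.
Put 51 GB in disk 4; 12 GB remain.
Final disks: [252] [233] [206] [193,51] [175,65] [172] [147,108] [142].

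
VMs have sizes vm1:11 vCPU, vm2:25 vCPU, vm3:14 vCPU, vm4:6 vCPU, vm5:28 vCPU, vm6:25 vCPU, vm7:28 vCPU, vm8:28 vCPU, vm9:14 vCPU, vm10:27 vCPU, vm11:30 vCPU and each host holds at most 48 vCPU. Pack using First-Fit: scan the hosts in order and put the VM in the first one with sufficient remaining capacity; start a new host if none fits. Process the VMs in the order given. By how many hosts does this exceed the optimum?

0

First-Fit: [11,25,6] [14,28] [25,14] [28] [28] [27] [30] → 7 hosts.
7 VMs exceed 24 vCPU (half the capacity), and no two of those can share a host, so at least 7 hosts are needed.
So 7 is already optimal.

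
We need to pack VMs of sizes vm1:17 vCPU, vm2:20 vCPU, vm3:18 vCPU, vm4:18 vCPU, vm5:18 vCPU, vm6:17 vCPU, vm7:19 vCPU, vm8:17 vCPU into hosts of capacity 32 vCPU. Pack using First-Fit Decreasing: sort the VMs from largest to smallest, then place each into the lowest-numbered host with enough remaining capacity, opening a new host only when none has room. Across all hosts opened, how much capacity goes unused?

112

Sorted descending: 20, 19, 18, 18, 18, 17, 17, 17.
host 1: place 20 vCPU, 12 vCPU left
host 2: place 19 vCPU, 13 vCPU left
host 3: place 18 vCPU, 14 vCPU left
host 4: place 18 vCPU, 14 vCPU left
host 5: place 18 vCPU, 14 vCPU left
host 6: place 17 vCPU, 15 vCPU left
host 7: place 17 vCPU, 15 vCPU left
host 8: place 17 vCPU, 15 vCPU left
8 hosts × 32 vCPU = 256 vCPU; used 144 vCPU; unused 112 vCPU.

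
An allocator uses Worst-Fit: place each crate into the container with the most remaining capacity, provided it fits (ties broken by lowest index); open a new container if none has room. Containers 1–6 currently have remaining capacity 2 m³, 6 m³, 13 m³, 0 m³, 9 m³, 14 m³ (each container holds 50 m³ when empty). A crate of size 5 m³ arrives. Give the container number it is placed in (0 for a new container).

6

Containers with room: container 2 (6 m³), container 3 (13 m³), container 5 (9 m³), container 6 (14 m³).
Most room is container 6 with 14 m³ free.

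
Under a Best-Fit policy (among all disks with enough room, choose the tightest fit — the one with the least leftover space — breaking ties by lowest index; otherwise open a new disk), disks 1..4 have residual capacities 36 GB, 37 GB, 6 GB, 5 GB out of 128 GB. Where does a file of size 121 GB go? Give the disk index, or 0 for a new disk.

0

No disk has ≥ 121 GB free, so a new disk is opened.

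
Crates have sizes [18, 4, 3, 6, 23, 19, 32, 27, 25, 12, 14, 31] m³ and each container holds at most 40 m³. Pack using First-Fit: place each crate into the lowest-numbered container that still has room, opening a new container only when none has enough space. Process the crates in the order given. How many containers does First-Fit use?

Put 18 m³ in container 1; 22 m³ remain.
Put 4 m³ in container 1; 18 m³ remain.
Put 3 m³ in container 1; 15 m³ remain.
Put 6 m³ in container 1; 9 m³ remain.
Put 23 m³ in container 2; 17 m³ remain.
Put 19 m³ in container 3; 21 m³ remain.
Put 32 m³ in container 4; 8 m³ remain.
Put 27 m³ in container 5; 13 m³ remain.
Put 25 m³ in container 6; 15 m³ remain.
Put 12 m³ in container 2; 5 m³ remain.
Put 14 m³ in container 3; 7 m³ remain.
Put 31 m³ in container 7; 9 m³ remain.
Final containers: [18,4,3,6] [23,12] [19,14] [32] [27] [25] [31].

7 containers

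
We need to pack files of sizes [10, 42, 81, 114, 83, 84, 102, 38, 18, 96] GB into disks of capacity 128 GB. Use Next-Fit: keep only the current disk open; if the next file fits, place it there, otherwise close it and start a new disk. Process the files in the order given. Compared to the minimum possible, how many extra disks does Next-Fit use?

2

Next-Fit: [10,42] [81] [114] [83] [84] [102] [38,18] [96] → 8 disks.
Total size 668 GB; any packing needs at least ⌈668/128⌉ = 6 disks.
An optimal packing achieves that bound: [114,10] [102,18] [96] [84,42] [83,38] [81] → 6 disks.
Excess: 8 − 6 = 2.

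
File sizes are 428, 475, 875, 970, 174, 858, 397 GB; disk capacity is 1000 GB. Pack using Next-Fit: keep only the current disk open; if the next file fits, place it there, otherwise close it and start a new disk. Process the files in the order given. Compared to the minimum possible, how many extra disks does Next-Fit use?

Next-Fit: [428,475] [875] [970] [174] [858] [397] → 6 disks.
Total size 4177 GB; any packing needs at least ⌈4177/1000⌉ = 5 disks.
An optimal packing achieves that bound: [970] [875] [858] [475,428] [397,174] → 5 disks.
Excess: 6 − 5 = 1.

1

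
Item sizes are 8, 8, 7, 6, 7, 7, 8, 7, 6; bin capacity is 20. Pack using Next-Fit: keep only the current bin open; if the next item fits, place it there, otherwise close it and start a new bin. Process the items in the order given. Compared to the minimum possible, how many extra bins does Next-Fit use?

0

Next-Fit: [8,8] [7,6,7] [7,8] [7,6] → 4 bins.
Total size 64; any packing needs at least ⌈64/20⌉ = 4 bins.
So 4 is already optimal.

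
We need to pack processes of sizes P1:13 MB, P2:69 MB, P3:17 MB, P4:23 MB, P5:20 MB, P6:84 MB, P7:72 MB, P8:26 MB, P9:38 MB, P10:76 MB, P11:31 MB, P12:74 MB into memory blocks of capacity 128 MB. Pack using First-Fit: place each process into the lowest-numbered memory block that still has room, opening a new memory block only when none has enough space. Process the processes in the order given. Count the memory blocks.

5

memory block 1: place P1 (13 MB), 115 MB left
memory block 1: place P2 (69 MB), 46 MB left
memory block 1: place P3 (17 MB), 29 MB left
memory block 1: place P4 (23 MB), 6 MB left
memory block 2: place P5 (20 MB), 108 MB left
memory block 2: place P6 (84 MB), 24 MB left
memory block 3: place P7 (72 MB), 56 MB left
memory block 3: place P8 (26 MB), 30 MB left
memory block 4: place P9 (38 MB), 90 MB left
memory block 4: place P10 (76 MB), 14 MB left
memory block 5: place P11 (31 MB), 97 MB left
memory block 5: place P12 (74 MB), 23 MB left
Final memory blocks: [13,69,17,23] [20,84] [72,26] [38,76] [31,74].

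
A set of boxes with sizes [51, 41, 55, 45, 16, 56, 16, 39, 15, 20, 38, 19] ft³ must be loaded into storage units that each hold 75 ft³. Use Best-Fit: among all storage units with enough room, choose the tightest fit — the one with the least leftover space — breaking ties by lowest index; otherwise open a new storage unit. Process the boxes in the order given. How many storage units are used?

storage unit 1: place 51 ft³, 24 ft³ left
storage unit 2: place 41 ft³, 34 ft³ left
storage unit 3: place 55 ft³, 20 ft³ left
storage unit 4: place 45 ft³, 30 ft³ left
storage unit 3: place 16 ft³, 4 ft³ left
storage unit 5: place 56 ft³, 19 ft³ left
storage unit 5: place 16 ft³, 3 ft³ left
storage unit 6: place 39 ft³, 36 ft³ left
storage unit 1: place 15 ft³, 9 ft³ left
storage unit 4: place 20 ft³, 10 ft³ left
storage unit 7: place 38 ft³, 37 ft³ left
storage unit 2: place 19 ft³, 15 ft³ left
Final storage units: [51,15] [41,19] [55,16] [45,20] [56,16] [39] [38].

7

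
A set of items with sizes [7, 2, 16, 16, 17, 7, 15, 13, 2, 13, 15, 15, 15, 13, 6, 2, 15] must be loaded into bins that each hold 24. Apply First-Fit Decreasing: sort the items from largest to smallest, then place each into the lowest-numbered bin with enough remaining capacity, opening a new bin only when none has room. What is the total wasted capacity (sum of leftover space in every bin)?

75

Sorted descending: 17, 16, 16, 15, 15, 15, 15, 15, 13, 13, 13, 7, 7, 6, 2, 2, 2.
Put 17 in bin 1; 7 remain.
Put 16 in bin 2; 8 remain.
Put 16 in bin 3; 8 remain.
Put 15 in bin 4; 9 remain.
Put 15 in bin 5; 9 remain.
Put 15 in bin 6; 9 remain.
Put 15 in bin 7; 9 remain.
Put 15 in bin 8; 9 remain.
Put 13 in bin 9; 11 remain.
Put 13 in bin 10; 11 remain.
Put 13 in bin 11; 11 remain.
Put 7 in bin 1; 0 remain.
Put 7 in bin 2; 1 remain.
Put 6 in bin 3; 2 remain.
Put 2 in bin 3; 0 remain.
Put 2 in bin 4; 7 remain.
Put 2 in bin 4; 5 remain.
11 bins × 24 = 264; used 189; unused 75.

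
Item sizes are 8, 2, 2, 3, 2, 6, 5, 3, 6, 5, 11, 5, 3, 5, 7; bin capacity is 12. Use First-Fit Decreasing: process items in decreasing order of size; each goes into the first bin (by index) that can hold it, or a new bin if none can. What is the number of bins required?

Sorted descending: 11, 8, 7, 6, 6, 5, 5, 5, 5, 3, 3, 3, 2, 2, 2.
11 → bin 1 (remaining 1)
8 → bin 2 (remaining 4)
7 → bin 3 (remaining 5)
6 → bin 4 (remaining 6)
6 → bin 4 (remaining 0)
5 → bin 3 (remaining 0)
5 → bin 5 (remaining 7)
5 → bin 5 (remaining 2)
5 → bin 6 (remaining 7)
3 → bin 2 (remaining 1)
3 → bin 6 (remaining 4)
3 → bin 6 (remaining 1)
2 → bin 5 (remaining 0)
2 → bin 7 (remaining 10)
2 → bin 7 (remaining 8)

7 bins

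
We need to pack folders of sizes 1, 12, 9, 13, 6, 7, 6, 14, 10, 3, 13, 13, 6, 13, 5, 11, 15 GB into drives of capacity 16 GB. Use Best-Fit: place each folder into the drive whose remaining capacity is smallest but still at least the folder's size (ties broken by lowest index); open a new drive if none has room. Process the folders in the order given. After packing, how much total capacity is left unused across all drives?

19

Put 1 GB in drive 1; 15 GB remain.
Put 12 GB in drive 1; 3 GB remain.
Put 9 GB in drive 2; 7 GB remain.
Put 13 GB in drive 3; 3 GB remain.
Put 6 GB in drive 2; 1 GB remain.
Put 7 GB in drive 4; 9 GB remain.
Put 6 GB in drive 4; 3 GB remain.
Put 14 GB in drive 5; 2 GB remain.
Put 10 GB in drive 6; 6 GB remain.
Put 3 GB in drive 1; 0 GB remain.
Put 13 GB in drive 7; 3 GB remain.
Put 13 GB in drive 8; 3 GB remain.
Put 6 GB in drive 6; 0 GB remain.
Put 13 GB in drive 9; 3 GB remain.
Put 5 GB in drive 10; 11 GB remain.
Put 11 GB in drive 10; 0 GB remain.
Put 15 GB in drive 11; 1 GB remain.
11 drives × 16 GB = 176 GB; used 157 GB; unused 19 GB.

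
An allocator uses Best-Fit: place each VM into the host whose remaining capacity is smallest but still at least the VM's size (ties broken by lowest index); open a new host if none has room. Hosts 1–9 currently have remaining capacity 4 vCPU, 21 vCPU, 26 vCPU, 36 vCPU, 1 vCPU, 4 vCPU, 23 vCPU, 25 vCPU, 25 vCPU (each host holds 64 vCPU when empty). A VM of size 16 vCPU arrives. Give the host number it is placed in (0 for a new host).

2

Hosts with room: host 2 (21 vCPU), host 3 (26 vCPU), host 4 (36 vCPU), host 7 (23 vCPU), host 8 (25 vCPU), host 9 (25 vCPU).
Tightest fit is host 2 with 21 vCPU free.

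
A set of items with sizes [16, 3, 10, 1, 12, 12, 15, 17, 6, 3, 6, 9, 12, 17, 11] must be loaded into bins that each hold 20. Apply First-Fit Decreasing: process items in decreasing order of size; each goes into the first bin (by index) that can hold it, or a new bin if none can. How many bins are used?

Sorted descending: 17, 17, 16, 15, 12, 12, 12, 11, 10, 9, 6, 6, 3, 3, 1.
17 → bin 1 (remaining 3)
17 → bin 2 (remaining 3)
16 → bin 3 (remaining 4)
15 → bin 4 (remaining 5)
12 → bin 5 (remaining 8)
12 → bin 6 (remaining 8)
12 → bin 7 (remaining 8)
11 → bin 8 (remaining 9)
10 → bin 9 (remaining 10)
9 → bin 8 (remaining 0)
6 → bin 5 (remaining 2)
6 → bin 6 (remaining 2)
3 → bin 1 (remaining 0)
3 → bin 2 (remaining 0)
1 → bin 3 (remaining 3)
Final bins: [17,3] [17,3] [16,1] [15] [12,6] [12,6] [12] [11,9] [10].

9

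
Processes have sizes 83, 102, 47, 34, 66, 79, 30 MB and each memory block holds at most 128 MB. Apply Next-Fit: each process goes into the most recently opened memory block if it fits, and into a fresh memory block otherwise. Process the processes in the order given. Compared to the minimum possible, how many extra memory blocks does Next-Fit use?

Next-Fit: [83] [102] [47,34] [66] [79,30] → 5 memory blocks.
Total size 441 MB; any packing needs at least ⌈441/128⌉ = 4 memory blocks.
An optimal packing achieves that bound: [102] [83,34] [79,47] [66,30] → 4 memory blocks.
Excess: 5 − 4 = 1.

1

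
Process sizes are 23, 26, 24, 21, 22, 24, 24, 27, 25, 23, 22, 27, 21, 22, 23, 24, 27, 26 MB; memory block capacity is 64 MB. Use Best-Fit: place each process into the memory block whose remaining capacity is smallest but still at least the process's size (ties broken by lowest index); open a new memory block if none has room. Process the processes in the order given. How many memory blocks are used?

9

23 MB → memory block 1 (remaining 41 MB)
26 MB → memory block 1 (remaining 15 MB)
24 MB → memory block 2 (remaining 40 MB)
21 MB → memory block 2 (remaining 19 MB)
22 MB → memory block 3 (remaining 42 MB)
24 MB → memory block 3 (remaining 18 MB)
24 MB → memory block 4 (remaining 40 MB)
27 MB → memory block 4 (remaining 13 MB)
25 MB → memory block 5 (remaining 39 MB)
23 MB → memory block 5 (remaining 16 MB)
22 MB → memory block 6 (remaining 42 MB)
27 MB → memory block 6 (remaining 15 MB)
21 MB → memory block 7 (remaining 43 MB)
22 MB → memory block 7 (remaining 21 MB)
23 MB → memory block 8 (remaining 41 MB)
24 MB → memory block 8 (remaining 17 MB)
27 MB → memory block 9 (remaining 37 MB)
26 MB → memory block 9 (remaining 11 MB)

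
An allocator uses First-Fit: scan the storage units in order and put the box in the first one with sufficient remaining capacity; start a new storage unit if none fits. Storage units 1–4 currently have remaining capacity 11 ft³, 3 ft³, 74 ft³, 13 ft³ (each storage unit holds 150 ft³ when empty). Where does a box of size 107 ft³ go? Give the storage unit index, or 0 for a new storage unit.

0

No storage unit has ≥ 107 ft³ free, so a new storage unit is opened.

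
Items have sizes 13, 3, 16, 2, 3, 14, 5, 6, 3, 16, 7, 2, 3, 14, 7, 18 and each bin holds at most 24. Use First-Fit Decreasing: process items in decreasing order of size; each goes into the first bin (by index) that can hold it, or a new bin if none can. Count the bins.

6 bins

Sorted descending: 18, 16, 16, 14, 14, 13, 7, 7, 6, 5, 3, 3, 3, 3, 2, 2.
Put 18 in bin 1; 6 remain.
Put 16 in bin 2; 8 remain.
Put 16 in bin 3; 8 remain.
Put 14 in bin 4; 10 remain.
Put 14 in bin 5; 10 remain.
Put 13 in bin 6; 11 remain.
Put 7 in bin 2; 1 remain.
Put 7 in bin 3; 1 remain.
Put 6 in bin 1; 0 remain.
Put 5 in bin 4; 5 remain.
Put 3 in bin 4; 2 remain.
Put 3 in bin 5; 7 remain.
Put 3 in bin 5; 4 remain.
Put 3 in bin 5; 1 remain.
Put 2 in bin 4; 0 remain.
Put 2 in bin 6; 9 remain.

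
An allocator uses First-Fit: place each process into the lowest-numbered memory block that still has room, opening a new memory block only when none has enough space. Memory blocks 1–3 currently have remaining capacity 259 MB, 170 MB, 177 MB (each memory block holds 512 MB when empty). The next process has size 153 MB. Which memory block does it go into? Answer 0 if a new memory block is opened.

1

Memory blocks with room: memory block 1 (259 MB), memory block 2 (170 MB), memory block 3 (177 MB).
The first with room is memory block 1.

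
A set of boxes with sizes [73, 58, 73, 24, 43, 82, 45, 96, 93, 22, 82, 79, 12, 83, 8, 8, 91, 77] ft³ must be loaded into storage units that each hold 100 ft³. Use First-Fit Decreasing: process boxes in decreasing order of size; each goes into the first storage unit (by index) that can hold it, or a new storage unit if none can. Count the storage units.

Sorted descending: 96, 93, 91, 83, 82, 82, 79, 77, 73, 73, 58, 45, 43, 24, 22, 12, 8, 8.
storage unit 1: place 96 ft³, 4 ft³ left
storage unit 2: place 93 ft³, 7 ft³ left
storage unit 3: place 91 ft³, 9 ft³ left
storage unit 4: place 83 ft³, 17 ft³ left
storage unit 5: place 82 ft³, 18 ft³ left
storage unit 6: place 82 ft³, 18 ft³ left
storage unit 7: place 79 ft³, 21 ft³ left
storage unit 8: place 77 ft³, 23 ft³ left
storage unit 9: place 73 ft³, 27 ft³ left
storage unit 10: place 73 ft³, 27 ft³ left
storage unit 11: place 58 ft³, 42 ft³ left
storage unit 12: place 45 ft³, 55 ft³ left
storage unit 12: place 43 ft³, 12 ft³ left
storage unit 9: place 24 ft³, 3 ft³ left
storage unit 8: place 22 ft³, 1 ft³ left
storage unit 4: place 12 ft³, 5 ft³ left
storage unit 3: place 8 ft³, 1 ft³ left
storage unit 5: place 8 ft³, 10 ft³ left

12 storage units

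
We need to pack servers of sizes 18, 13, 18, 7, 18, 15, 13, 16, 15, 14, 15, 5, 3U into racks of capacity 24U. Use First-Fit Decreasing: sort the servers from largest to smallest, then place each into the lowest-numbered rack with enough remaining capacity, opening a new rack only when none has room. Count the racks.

Sorted descending: 18, 18, 18, 16, 15, 15, 15, 14, 13, 13, 7, 5, 3.
18U → rack 1 (remaining 6U)
18U → rack 2 (remaining 6U)
18U → rack 3 (remaining 6U)
16U → rack 4 (remaining 8U)
15U → rack 5 (remaining 9U)
15U → rack 6 (remaining 9U)
15U → rack 7 (remaining 9U)
14U → rack 8 (remaining 10U)
13U → rack 9 (remaining 11U)
13U → rack 10 (remaining 11U)
7U → rack 4 (remaining 1U)
5U → rack 1 (remaining 1U)
3U → rack 2 (remaining 3U)
Final racks: [18,5] [18,3] [18] [16,7] [15] [15] [15] [14] [13] [13].

10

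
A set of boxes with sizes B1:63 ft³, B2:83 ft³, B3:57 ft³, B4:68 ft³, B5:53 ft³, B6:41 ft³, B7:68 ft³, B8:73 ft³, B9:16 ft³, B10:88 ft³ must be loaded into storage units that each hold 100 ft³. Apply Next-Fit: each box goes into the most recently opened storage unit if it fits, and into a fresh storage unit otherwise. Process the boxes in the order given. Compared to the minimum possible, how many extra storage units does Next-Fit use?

0

Next-Fit: [63] [83] [57] [68] [53,41] [68] [73,16] [88] → 8 storage units.
8 boxes exceed 50 ft³ (half the capacity), and no two of those can share a storage unit, so at least 8 storage units are needed.
So 8 is already optimal.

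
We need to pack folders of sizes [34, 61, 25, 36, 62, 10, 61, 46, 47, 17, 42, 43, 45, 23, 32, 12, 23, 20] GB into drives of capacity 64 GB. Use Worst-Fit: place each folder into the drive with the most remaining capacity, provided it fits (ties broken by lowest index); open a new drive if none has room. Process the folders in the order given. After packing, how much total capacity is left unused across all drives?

129

drive 1: place 34 GB, 30 GB left
drive 2: place 61 GB, 3 GB left
drive 1: place 25 GB, 5 GB left
drive 3: place 36 GB, 28 GB left
drive 4: place 62 GB, 2 GB left
drive 3: place 10 GB, 18 GB left
drive 5: place 61 GB, 3 GB left
drive 6: place 46 GB, 18 GB left
drive 7: place 47 GB, 17 GB left
drive 3: place 17 GB, 1 GB left
drive 8: place 42 GB, 22 GB left
drive 9: place 43 GB, 21 GB left
drive 10: place 45 GB, 19 GB left
drive 11: place 23 GB, 41 GB left
drive 11: place 32 GB, 9 GB left
drive 8: place 12 GB, 10 GB left
drive 12: place 23 GB, 41 GB left
drive 12: place 20 GB, 21 GB left
12 drives × 64 GB = 768 GB; used 639 GB; unused 129 GB.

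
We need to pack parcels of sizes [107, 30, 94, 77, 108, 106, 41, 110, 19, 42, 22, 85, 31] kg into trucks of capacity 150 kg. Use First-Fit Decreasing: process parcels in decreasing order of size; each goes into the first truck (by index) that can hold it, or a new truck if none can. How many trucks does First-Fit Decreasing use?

Sorted descending: 110, 108, 107, 106, 94, 85, 77, 42, 41, 31, 30, 22, 19.
Put 110 kg in truck 1; 40 kg remain.
Put 108 kg in truck 2; 42 kg remain.
Put 107 kg in truck 3; 43 kg remain.
Put 106 kg in truck 4; 44 kg remain.
Put 94 kg in truck 5; 56 kg remain.
Put 85 kg in truck 6; 65 kg remain.
Put 77 kg in truck 7; 73 kg remain.
Put 42 kg in truck 2; 0 kg remain.
Put 41 kg in truck 3; 2 kg remain.
Put 31 kg in truck 1; 9 kg remain.
Put 30 kg in truck 4; 14 kg remain.
Put 22 kg in truck 5; 34 kg remain.
Put 19 kg in truck 5; 15 kg remain.
Final trucks: [110,31] [108,42] [107,41] [106,30] [94,22,19] [85] [77].

7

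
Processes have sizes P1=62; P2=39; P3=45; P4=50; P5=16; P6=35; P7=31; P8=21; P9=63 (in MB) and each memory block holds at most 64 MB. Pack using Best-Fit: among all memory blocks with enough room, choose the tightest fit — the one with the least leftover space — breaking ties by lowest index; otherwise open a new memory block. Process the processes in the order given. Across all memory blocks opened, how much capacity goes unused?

P1 (62 MB) → memory block 1 (remaining 2 MB)
P2 (39 MB) → memory block 2 (remaining 25 MB)
P3 (45 MB) → memory block 3 (remaining 19 MB)
P4 (50 MB) → memory block 4 (remaining 14 MB)
P5 (16 MB) → memory block 3 (remaining 3 MB)
P6 (35 MB) → memory block 5 (remaining 29 MB)
P7 (31 MB) → memory block 6 (remaining 33 MB)
P8 (21 MB) → memory block 2 (remaining 4 MB)
P9 (63 MB) → memory block 7 (remaining 1 MB)
7 memory blocks × 64 MB = 448 MB; used 362 MB; unused 86 MB.

86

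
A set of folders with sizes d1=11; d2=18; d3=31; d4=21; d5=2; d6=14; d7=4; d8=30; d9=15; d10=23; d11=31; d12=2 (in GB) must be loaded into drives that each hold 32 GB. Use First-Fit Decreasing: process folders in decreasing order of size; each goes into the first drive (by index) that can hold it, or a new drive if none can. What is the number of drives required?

Sorted descending: 31, 31, 30, 23, 21, 18, 15, 14, 11, 4, 2, 2.
Put 31 GB in drive 1; 1 GB remain.
Put 31 GB in drive 2; 1 GB remain.
Put 30 GB in drive 3; 2 GB remain.
Put 23 GB in drive 4; 9 GB remain.
Put 21 GB in drive 5; 11 GB remain.
Put 18 GB in drive 6; 14 GB remain.
Put 15 GB in drive 7; 17 GB remain.
Put 14 GB in drive 6; 0 GB remain.
Put 11 GB in drive 5; 0 GB remain.
Put 4 GB in drive 4; 5 GB remain.
Put 2 GB in drive 3; 0 GB remain.
Put 2 GB in drive 4; 3 GB remain.

7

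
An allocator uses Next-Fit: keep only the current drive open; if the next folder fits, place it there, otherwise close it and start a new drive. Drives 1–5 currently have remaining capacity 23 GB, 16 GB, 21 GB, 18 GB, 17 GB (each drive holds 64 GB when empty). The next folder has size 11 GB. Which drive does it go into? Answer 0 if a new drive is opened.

5

Next-Fit only looks at drive 5, which has 17 GB free.
11 GB fits there.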